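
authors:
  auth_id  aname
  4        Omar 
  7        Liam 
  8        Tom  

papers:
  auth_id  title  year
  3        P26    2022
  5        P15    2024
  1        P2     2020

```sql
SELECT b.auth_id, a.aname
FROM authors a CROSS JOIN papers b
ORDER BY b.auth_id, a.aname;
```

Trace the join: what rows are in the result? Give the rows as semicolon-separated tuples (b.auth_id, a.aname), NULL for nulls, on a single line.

CROSS JOIN pairs every row of `authors` with every row of `papers`: 3 × 3 = 9 rows.

(1, Liam); (1, Omar); (1, Tom); (3, Liam); (3, Omar); (3, Tom); (5, Liam); (5, Omar); (5, Tom)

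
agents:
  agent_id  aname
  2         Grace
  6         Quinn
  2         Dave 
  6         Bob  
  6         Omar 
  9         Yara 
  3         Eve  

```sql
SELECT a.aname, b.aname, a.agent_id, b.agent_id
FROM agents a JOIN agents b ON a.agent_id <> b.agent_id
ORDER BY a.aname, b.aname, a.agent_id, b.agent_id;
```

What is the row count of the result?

INNER JOIN keeps only pairs where the ON condition holds.
Matching on a.agent_id <> b.agent_id.
Matched pairs: 34.
Total: 34 rows.

34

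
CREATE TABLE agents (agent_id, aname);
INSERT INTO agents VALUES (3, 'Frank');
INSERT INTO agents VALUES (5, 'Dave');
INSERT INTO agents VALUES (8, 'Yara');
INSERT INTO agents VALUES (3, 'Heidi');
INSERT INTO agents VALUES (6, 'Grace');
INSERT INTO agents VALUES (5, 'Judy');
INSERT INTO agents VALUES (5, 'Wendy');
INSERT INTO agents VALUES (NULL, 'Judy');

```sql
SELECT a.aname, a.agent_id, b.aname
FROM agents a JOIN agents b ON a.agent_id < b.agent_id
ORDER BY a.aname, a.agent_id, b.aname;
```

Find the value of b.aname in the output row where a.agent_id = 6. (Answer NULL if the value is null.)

Yara

INNER JOIN keeps only pairs where the ON condition holds.
Matching on a.agent_id < b.agent_id. A NULL in a compared column never satisfies the condition.
- a[0] agent_id=3 → 5 match(es) in b → 5 row(s).
- a[1] agent_id=5 → 2 match(es) in b → 2 row(s).
- a[2] agent_id=8 → no match; dropped.
- a[3] agent_id=3 → 5 match(es) in b → 5 row(s).
- a[4] agent_id=6 → 1 match(es) in b → 1 row(s).
- a[5] agent_id=5 → 2 match(es) in b → 2 row(s).
- a[6] agent_id=5 → 2 match(es) in b → 2 row(s).
- a[7] agent_id=NULL → no match; dropped.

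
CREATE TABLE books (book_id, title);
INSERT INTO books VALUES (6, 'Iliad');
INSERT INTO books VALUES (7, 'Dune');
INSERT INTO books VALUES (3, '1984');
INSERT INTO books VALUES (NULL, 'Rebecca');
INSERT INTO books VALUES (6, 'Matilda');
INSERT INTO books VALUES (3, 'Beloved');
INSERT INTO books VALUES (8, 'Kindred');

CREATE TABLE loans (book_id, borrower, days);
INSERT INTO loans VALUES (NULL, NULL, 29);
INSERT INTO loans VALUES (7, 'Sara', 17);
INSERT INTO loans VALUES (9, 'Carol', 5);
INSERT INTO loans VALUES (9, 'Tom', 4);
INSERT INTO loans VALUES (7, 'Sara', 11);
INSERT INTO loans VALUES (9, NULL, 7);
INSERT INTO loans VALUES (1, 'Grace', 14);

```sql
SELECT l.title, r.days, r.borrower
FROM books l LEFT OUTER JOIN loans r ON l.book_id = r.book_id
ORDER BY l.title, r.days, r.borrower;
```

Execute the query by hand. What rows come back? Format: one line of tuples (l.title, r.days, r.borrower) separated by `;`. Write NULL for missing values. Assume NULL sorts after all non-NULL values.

(1984, NULL, NULL); (Beloved, NULL, NULL); (Dune, 11, Sara); (Dune, 17, Sara); (Iliad, NULL, NULL); (Kindred, NULL, NULL); (Matilda, NULL, NULL); (Rebecca, NULL, NULL)

LEFT JOIN keeps every row from `books`; unmatched rows get NULL for `loans`'s columns.
Matching on l.book_id = r.book_id. A NULL in a compared column never satisfies the condition.
Matched pairs: 2; unmatched l rows kept: 6.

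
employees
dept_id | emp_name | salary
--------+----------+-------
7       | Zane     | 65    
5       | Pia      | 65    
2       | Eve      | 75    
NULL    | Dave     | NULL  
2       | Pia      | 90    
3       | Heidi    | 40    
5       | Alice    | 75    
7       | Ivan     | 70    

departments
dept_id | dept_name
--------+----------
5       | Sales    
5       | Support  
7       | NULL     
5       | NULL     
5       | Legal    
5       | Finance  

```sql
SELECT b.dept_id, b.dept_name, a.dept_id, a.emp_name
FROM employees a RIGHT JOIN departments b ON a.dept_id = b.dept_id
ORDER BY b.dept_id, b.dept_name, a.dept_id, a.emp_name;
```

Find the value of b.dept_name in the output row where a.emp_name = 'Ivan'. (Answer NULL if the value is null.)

NULL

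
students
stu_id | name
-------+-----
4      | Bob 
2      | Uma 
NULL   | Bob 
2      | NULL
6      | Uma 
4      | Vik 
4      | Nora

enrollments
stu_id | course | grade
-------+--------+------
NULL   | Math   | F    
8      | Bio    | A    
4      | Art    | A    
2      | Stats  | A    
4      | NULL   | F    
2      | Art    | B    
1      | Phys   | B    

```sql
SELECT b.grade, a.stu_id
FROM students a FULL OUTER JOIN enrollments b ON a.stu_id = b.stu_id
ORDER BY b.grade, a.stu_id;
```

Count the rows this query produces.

15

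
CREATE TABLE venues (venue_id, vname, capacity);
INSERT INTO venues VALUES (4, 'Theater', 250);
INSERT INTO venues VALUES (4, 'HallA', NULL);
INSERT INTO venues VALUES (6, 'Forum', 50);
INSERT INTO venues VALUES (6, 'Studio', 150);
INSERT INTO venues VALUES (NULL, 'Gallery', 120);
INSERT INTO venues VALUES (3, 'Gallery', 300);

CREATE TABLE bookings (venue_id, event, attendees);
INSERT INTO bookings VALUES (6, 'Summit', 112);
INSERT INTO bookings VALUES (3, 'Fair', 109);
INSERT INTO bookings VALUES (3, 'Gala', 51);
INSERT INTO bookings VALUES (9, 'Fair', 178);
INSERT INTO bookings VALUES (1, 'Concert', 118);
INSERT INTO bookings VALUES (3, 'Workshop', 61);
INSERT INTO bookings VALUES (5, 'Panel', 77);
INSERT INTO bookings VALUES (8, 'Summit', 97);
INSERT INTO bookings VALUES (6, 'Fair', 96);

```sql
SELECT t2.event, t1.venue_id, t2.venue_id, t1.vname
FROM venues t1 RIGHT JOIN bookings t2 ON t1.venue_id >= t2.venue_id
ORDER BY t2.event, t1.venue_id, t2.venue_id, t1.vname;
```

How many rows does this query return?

28

RIGHT JOIN keeps every row from `bookings`; unmatched rows get NULL for `venues`'s columns.
Matching on t1.venue_id >= t2.venue_id. A NULL in a compared column never satisfies the condition.
Matched pairs: 26; unmatched t2 rows kept: 2.
Total: 26 matched + 2 padded = 28 rows.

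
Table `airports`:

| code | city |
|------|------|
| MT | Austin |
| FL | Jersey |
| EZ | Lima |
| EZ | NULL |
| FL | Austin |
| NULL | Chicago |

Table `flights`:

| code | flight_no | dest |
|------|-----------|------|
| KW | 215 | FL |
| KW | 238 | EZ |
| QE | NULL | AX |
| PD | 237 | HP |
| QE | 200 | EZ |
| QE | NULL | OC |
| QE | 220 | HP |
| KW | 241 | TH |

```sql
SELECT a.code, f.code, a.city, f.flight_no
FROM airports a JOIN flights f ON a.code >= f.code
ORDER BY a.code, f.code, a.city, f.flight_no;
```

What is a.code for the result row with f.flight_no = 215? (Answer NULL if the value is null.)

MT

INNER JOIN keeps only pairs where the ON condition holds.
Matching on a.code >= f.code. A NULL in a compared column never satisfies the condition.
- a row (code=MT): matches 3 f row(s) → 3 output row(s).
- a row (code=FL): no match → dropped.
- a row (code=EZ): no match → dropped.
- a row (code=EZ): no match → dropped.
- a row (code=FL): no match → dropped.
- a row (code=NULL): no match → dropped.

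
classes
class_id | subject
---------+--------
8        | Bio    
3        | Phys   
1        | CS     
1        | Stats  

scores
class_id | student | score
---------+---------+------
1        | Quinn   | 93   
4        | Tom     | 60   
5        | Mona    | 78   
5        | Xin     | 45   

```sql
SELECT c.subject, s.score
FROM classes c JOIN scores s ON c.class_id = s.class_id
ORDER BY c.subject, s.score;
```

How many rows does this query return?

INNER JOIN keeps only pairs where the ON condition holds.
Matching on c.class_id = s.class_id.
- c row (class_id=8): no match → dropped.
- c row (class_id=3): no match → dropped.
- c row (class_id=1): matches 1 s row(s) → 1 output row(s).
- c row (class_id=1): matches 1 s row(s) → 1 output row(s).
Total: 2 rows.

2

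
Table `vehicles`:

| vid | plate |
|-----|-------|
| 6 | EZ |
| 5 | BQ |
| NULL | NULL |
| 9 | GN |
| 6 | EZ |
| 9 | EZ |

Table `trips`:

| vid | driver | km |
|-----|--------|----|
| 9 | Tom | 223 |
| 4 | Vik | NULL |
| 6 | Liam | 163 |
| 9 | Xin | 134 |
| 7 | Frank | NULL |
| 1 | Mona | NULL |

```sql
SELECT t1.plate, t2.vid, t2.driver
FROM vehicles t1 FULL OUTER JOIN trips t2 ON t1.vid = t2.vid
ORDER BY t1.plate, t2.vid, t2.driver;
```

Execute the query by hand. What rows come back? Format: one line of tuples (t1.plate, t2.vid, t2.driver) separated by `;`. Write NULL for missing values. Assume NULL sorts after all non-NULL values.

(BQ, NULL, NULL); (EZ, 6, Liam); (EZ, 6, Liam); (EZ, 9, Tom); (EZ, 9, Xin); (GN, 9, Tom); (GN, 9, Xin); (NULL, 1, Mona); (NULL, 4, Vik); (NULL, 7, Frank); (NULL, NULL, NULL)

FULL OUTER JOIN keeps every row from both sides; unmatched rows get NULL for the other side's columns.
Matching on t1.vid = t2.vid. A NULL in a compared column never satisfies the condition.
- t1[0] vid=6 → 1 match(es) in t2 → 1 row(s).
- t1[1] vid=5 → no match; kept with NULLs on the t2 side.
- t1[2] vid=NULL → no match; kept with NULLs on the t2 side.
- t1[3] vid=9 → 2 match(es) in t2 → 2 row(s).
- t1[4] vid=6 → 1 match(es) in t2 → 1 row(s).
- t1[5] vid=9 → 2 match(es) in t2 → 2 row(s).
- 3 row(s) from t2 found no t1 partner → padded with NULL.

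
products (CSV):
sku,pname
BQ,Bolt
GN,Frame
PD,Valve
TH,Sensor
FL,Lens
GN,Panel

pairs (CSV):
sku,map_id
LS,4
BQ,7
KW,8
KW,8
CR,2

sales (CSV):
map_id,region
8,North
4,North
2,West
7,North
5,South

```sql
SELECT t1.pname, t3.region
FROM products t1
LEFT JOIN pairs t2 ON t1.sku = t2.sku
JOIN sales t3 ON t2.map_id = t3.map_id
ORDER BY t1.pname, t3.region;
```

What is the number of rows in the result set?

1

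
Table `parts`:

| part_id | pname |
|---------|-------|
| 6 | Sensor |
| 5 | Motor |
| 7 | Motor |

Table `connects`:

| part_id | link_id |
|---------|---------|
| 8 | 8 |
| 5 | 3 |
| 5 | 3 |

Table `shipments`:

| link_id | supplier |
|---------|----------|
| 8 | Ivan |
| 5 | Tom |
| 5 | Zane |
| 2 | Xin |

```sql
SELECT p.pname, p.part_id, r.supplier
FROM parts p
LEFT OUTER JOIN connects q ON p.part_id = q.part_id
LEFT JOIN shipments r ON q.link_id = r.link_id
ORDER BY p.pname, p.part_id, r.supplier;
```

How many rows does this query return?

4

Joins associate left-to-right: parts LEFT JOIN connects on part_id gives 4 intermediate row(s).
Then LEFT JOIN `shipments r` on link_id: each of those 4 rows is kept; rows whose q.link_id has no match in r get NULL for r's columns.
Result: 4 row(s).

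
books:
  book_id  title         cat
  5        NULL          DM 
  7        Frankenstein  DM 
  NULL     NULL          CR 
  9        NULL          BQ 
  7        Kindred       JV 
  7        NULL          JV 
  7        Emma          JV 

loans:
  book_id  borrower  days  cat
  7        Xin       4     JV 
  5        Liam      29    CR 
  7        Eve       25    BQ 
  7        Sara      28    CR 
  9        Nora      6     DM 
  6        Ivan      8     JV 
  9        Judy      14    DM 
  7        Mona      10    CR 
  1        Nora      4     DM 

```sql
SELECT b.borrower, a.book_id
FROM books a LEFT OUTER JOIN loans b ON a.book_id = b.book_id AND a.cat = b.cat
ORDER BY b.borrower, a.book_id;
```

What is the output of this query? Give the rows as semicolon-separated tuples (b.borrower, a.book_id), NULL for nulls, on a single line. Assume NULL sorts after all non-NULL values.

(Xin, 7); (Xin, 7); (Xin, 7); (NULL, 5); (NULL, 7); (NULL, 9); (NULL, NULL)

LEFT JOIN keeps every row from `books`; unmatched rows get NULL for `loans`'s columns.
Matching on a.book_id = b.book_id AND a.cat = b.cat. A NULL in a compared column never satisfies the condition.
Matched pairs: 3; unmatched a rows kept: 4.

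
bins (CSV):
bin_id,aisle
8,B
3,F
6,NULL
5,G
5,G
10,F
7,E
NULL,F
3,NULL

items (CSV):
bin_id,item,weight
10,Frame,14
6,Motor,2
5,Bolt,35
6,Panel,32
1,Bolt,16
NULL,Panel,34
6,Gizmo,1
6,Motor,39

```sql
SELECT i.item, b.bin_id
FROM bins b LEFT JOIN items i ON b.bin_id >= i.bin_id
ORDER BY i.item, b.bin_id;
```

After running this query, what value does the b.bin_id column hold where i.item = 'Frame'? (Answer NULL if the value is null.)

10

LEFT JOIN keeps every row from `bins`; unmatched rows get NULL for `items`'s columns.
Matching on b.bin_id >= i.bin_id. A NULL in a compared column never satisfies the condition.
Matched pairs: 31; unmatched b rows kept: 1.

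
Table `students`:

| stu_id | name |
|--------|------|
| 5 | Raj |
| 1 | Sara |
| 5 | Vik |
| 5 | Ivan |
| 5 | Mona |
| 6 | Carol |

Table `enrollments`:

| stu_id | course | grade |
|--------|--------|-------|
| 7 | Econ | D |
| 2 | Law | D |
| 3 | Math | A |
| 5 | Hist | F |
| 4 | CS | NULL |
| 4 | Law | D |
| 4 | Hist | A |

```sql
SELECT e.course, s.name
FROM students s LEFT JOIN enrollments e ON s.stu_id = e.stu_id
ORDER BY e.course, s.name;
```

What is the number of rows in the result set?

6

LEFT JOIN keeps every row from `students`; unmatched rows get NULL for `enrollments`'s columns.
Matching on s.stu_id = e.stu_id.
- stu_id=5: 1 matching e row(s), so 1 row(s) emitted.
- stu_id=1: no e row matches, row kept with e columns NULL.
- stu_id=5: 1 matching e row(s), so 1 row(s) emitted.
- stu_id=5: 1 matching e row(s), so 1 row(s) emitted.
- stu_id=5: 1 matching e row(s), so 1 row(s) emitted.
- stu_id=6: no e row matches, row kept with e columns NULL.
Total: 4 matched + 2 padded = 6 rows.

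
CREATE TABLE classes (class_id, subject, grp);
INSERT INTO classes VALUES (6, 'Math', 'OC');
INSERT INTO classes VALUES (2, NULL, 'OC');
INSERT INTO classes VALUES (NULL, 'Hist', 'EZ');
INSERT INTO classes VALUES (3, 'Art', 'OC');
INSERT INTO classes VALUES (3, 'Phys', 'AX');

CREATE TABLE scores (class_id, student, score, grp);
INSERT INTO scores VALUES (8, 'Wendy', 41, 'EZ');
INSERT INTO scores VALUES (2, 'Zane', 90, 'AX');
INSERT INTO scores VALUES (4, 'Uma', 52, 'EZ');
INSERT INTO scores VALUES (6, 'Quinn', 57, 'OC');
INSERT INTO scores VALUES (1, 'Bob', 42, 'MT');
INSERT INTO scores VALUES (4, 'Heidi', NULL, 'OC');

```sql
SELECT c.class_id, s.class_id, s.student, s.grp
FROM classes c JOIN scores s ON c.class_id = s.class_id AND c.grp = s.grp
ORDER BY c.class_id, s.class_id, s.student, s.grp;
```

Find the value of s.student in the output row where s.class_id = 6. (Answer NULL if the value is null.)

INNER JOIN keeps only pairs where the ON condition holds.
Matching on c.class_id = s.class_id AND c.grp = s.grp. A NULL in a compared column never satisfies the condition.
- c[0] class_id=6, grp=OC → 1 match(es) in s → 1 row(s).
- c[1] class_id=2, grp=OC → no match; dropped.
- c[2] class_id=NULL, grp=EZ → no match; dropped.
- c[3] class_id=3, grp=OC → no match; dropped.
- c[4] class_id=3, grp=AX → no match; dropped.

Quinn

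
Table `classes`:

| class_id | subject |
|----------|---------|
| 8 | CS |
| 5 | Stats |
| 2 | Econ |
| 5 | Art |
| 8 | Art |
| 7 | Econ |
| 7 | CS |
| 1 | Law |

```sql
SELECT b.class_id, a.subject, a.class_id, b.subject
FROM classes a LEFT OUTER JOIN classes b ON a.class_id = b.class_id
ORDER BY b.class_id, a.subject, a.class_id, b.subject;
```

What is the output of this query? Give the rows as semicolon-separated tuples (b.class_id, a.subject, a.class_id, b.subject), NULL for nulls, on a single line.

(1, Law, 1, Law); (2, Econ, 2, Econ); (5, Art, 5, Art); (5, Art, 5, Stats); (5, Stats, 5, Art); (5, Stats, 5, Stats); (7, CS, 7, CS); (7, CS, 7, Econ); (7, Econ, 7, CS); (7, Econ, 7, Econ); (8, Art, 8, Art); (8, Art, 8, CS); (8, CS, 8, Art); (8, CS, 8, CS)

LEFT JOIN keeps every row from `classes a`; unmatched rows get NULL for `classes b`'s columns.
Matching on a.class_id = b.class_id.
- class_id=8: 2 matching b row(s), so 2 row(s) emitted.
- class_id=5: 2 matching b row(s), so 2 row(s) emitted.
- class_id=2: 1 matching b row(s), so 1 row(s) emitted.
- class_id=5: 2 matching b row(s), so 2 row(s) emitted.
- class_id=8: 2 matching b row(s), so 2 row(s) emitted.
- class_id=7: 2 matching b row(s), so 2 row(s) emitted.
- class_id=7: 2 matching b row(s), so 2 row(s) emitted.
- class_id=1: 1 matching b row(s), so 1 row(s) emitted.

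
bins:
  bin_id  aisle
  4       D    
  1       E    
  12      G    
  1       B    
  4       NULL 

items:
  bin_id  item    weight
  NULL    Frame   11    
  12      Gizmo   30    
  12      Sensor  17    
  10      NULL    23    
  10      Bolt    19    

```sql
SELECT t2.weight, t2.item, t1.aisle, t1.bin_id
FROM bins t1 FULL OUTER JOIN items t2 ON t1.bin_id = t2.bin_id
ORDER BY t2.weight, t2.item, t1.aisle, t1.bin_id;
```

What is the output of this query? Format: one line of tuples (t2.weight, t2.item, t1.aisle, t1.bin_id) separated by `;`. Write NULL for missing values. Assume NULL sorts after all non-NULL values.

FULL OUTER JOIN keeps every row from both sides; unmatched rows get NULL for the other side's columns.
Matching on t1.bin_id = t2.bin_id. A NULL in a compared column never satisfies the condition.
- bin_id=4: no t2 row matches, row kept with t2 columns NULL.
- bin_id=1: no t2 row matches, row kept with t2 columns NULL.
- bin_id=12: 2 matching t2 row(s), so 2 row(s) emitted.
- bin_id=1: no t2 row matches, row kept with t2 columns NULL.
- bin_id=4: no t2 row matches, row kept with t2 columns NULL.
- 3 row(s) from t2 found no t1 partner → padded with NULL.
After projecting and ordering:
t2.weight | t2.item | t1.aisle | t1.bin_id
11 | Frame | NULL | NULL
17 | Sensor | G | 12
19 | Bolt | NULL | NULL
23 | NULL | NULL | NULL
30 | Gizmo | G | 12
NULL | NULL | B | 1
NULL | NULL | D | 4
NULL | NULL | E | 1
NULL | NULL | NULL | 4

(11, Frame, NULL, NULL); (17, Sensor, G, 12); (19, Bolt, NULL, NULL); (23, NULL, NULL, NULL); (30, Gizmo, G, 12); (NULL, NULL, B, 1); (NULL, NULL, D, 4); (NULL, NULL, E, 1); (NULL, NULL, NULL, 4)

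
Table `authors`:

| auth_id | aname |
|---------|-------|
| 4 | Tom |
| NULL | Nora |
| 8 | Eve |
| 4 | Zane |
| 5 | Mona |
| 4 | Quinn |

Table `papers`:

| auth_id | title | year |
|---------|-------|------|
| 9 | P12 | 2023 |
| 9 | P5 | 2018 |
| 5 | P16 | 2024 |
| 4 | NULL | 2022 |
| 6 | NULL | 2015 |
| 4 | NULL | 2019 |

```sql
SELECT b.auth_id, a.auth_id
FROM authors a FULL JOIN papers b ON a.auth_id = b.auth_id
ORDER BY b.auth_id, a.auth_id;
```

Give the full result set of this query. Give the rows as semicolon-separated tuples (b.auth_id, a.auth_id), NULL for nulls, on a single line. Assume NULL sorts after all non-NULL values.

FULL OUTER JOIN keeps every row from both sides; unmatched rows get NULL for the other side's columns.
Matching on a.auth_id = b.auth_id. A NULL in a compared column never satisfies the condition.
- auth_id=4: 2 matching b row(s), so 2 row(s) emitted.
- auth_id=NULL: no b row matches, row kept with b columns NULL.
- auth_id=8: no b row matches, row kept with b columns NULL.
- auth_id=4: 2 matching b row(s), so 2 row(s) emitted.
- auth_id=5: 1 matching b row(s), so 1 row(s) emitted.
- auth_id=4: 2 matching b row(s), so 2 row(s) emitted.
- 3 b row(s) had no a match → kept, a columns NULL.

(4, 4); (4, 4); (4, 4); (4, 4); (4, 4); (4, 4); (5, 5); (6, NULL); (9, NULL); (9, NULL); (NULL, 8); (NULL, NULL)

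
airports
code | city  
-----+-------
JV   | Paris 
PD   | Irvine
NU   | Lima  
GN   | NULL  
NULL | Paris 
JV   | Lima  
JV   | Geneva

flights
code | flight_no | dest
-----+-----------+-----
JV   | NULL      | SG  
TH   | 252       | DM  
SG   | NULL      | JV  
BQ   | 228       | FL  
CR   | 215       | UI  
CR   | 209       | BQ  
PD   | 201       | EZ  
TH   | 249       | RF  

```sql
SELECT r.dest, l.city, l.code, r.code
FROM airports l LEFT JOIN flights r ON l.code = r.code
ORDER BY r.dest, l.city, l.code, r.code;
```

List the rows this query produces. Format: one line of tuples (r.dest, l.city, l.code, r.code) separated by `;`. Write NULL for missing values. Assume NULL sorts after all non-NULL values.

LEFT JOIN keeps every row from `airports`; unmatched rows get NULL for `flights`'s columns.
Matching on l.code = r.code. A NULL in a compared column never satisfies the condition.
Matched pairs: 4; unmatched l rows kept: 3.

(EZ, Irvine, PD, PD); (SG, Geneva, JV, JV); (SG, Lima, JV, JV); (SG, Paris, JV, JV); (NULL, Lima, NU, NULL); (NULL, Paris, NULL, NULL); (NULL, NULL, GN, NULL)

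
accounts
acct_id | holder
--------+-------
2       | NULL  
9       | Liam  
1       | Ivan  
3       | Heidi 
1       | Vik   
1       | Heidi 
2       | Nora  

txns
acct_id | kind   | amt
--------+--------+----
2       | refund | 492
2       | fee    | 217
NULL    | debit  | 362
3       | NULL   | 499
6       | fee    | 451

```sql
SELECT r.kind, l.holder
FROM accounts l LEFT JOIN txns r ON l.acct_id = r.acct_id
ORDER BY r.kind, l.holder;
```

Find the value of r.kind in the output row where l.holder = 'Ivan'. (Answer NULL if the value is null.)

NULL

LEFT JOIN keeps every row from `accounts`; unmatched rows get NULL for `txns`'s columns.
Matching on l.acct_id = r.acct_id. A NULL in a compared column never satisfies the condition.
- acct_id=2: 2 matching r row(s), so 2 row(s) emitted.
- acct_id=9: no r row matches, row kept with r columns NULL.
- acct_id=1: no r row matches, row kept with r columns NULL.
- acct_id=3: 1 matching r row(s), so 1 row(s) emitted.
- acct_id=1: no r row matches, row kept with r columns NULL.
- acct_id=1: no r row matches, row kept with r columns NULL.
- acct_id=2: 2 matching r row(s), so 2 row(s) emitted.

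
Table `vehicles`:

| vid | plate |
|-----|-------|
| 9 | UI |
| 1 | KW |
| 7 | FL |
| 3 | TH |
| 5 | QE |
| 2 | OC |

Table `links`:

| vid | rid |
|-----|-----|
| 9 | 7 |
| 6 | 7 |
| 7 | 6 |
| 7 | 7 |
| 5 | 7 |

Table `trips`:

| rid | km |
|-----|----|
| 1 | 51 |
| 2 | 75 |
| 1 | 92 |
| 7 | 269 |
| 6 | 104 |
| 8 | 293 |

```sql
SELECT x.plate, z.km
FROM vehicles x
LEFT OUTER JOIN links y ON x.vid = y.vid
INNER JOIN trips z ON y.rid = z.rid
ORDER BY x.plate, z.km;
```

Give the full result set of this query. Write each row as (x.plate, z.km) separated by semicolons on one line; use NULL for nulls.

(FL, 104); (FL, 269); (QE, 269); (UI, 269)

Joins associate left-to-right: vehicles LEFT JOIN links on vid gives 7 intermediate row(s).
Then INNER JOIN `trips z` on rid: keep only rows whose y.rid appears in z.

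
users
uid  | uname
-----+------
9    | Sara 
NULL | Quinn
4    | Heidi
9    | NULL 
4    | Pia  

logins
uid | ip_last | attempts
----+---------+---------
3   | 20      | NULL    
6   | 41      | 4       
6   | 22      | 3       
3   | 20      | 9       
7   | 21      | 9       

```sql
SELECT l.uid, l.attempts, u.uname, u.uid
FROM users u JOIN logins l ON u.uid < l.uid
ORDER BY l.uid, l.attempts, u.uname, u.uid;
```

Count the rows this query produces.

6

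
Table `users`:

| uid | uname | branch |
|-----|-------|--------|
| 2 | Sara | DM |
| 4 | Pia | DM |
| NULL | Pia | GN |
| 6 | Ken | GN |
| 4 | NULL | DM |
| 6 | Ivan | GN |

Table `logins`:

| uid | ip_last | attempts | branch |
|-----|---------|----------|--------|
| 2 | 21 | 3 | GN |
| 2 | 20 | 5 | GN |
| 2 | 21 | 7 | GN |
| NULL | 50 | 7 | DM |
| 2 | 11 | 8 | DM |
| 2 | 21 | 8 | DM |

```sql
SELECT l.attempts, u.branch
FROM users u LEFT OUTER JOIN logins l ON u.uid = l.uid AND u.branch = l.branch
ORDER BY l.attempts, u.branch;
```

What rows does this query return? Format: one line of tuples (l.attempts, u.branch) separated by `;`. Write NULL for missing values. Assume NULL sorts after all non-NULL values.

(8, DM); (8, DM); (NULL, DM); (NULL, DM); (NULL, GN); (NULL, GN); (NULL, GN)

LEFT JOIN keeps every row from `users`; unmatched rows get NULL for `logins`'s columns.
Matching on u.uid = l.uid AND u.branch = l.branch. A NULL in a compared column never satisfies the condition.
- uid=2, branch=DM: 2 matching l row(s), so 2 row(s) emitted.
- uid=4, branch=DM: no l row matches, row kept with l columns NULL.
- uid=NULL, branch=GN: no l row matches, row kept with l columns NULL.
- uid=6, branch=GN: no l row matches, row kept with l columns NULL.
- uid=4, branch=DM: no l row matches, row kept with l columns NULL.
- uid=6, branch=GN: no l row matches, row kept with l columns NULL.
After projecting and ordering:
l.attempts | u.branch
8 | DM
8 | DM
NULL | DM
NULL | DM
NULL | GN
NULL | GN
NULL | GN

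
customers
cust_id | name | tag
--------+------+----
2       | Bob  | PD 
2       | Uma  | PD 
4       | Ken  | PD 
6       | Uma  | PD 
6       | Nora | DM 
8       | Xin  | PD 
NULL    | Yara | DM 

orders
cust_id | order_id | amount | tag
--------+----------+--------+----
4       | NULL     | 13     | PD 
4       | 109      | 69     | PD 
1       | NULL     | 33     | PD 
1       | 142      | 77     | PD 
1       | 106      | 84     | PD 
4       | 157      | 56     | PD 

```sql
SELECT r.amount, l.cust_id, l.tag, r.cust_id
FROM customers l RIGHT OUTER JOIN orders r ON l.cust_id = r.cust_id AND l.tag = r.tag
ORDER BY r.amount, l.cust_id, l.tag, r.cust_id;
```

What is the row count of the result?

6

RIGHT JOIN keeps every row from `orders`; unmatched rows get NULL for `customers`'s columns.
Matching on l.cust_id = r.cust_id AND l.tag = r.tag. A NULL in a compared column never satisfies the condition.
Matched pairs: 3; unmatched r rows kept: 3.
Total: 3 matched + 3 padded = 6 rows.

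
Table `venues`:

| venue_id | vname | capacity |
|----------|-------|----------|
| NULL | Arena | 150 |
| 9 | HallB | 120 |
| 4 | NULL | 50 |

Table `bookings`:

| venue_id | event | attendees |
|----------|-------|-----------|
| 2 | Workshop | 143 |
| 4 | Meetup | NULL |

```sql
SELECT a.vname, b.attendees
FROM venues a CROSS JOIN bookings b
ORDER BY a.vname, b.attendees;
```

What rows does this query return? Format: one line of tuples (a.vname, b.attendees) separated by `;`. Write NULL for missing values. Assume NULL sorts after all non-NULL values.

(Arena, 143); (Arena, NULL); (HallB, 143); (HallB, NULL); (NULL, 143); (NULL, NULL)

CROSS JOIN pairs every row of `venues` with every row of `bookings`: 3 × 2 = 6 rows.
After projecting and ordering:
a.vname | b.attendees
Arena | 143
Arena | NULL
HallB | 143
HallB | NULL
NULL | 143
NULL | NULL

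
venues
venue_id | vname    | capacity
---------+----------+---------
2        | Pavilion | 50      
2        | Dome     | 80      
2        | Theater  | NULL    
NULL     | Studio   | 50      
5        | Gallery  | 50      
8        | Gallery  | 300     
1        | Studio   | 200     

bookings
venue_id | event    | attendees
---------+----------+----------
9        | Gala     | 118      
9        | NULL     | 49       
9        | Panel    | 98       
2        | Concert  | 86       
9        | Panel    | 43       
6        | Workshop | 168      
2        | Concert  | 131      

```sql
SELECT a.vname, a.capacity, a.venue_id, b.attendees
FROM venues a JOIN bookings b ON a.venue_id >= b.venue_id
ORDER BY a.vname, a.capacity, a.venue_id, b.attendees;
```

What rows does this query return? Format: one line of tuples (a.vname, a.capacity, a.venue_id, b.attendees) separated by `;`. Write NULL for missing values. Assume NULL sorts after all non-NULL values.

(Dome, 80, 2, 86); (Dome, 80, 2, 131); (Gallery, 50, 5, 86); (Gallery, 50, 5, 131); (Gallery, 300, 8, 86); (Gallery, 300, 8, 131); (Gallery, 300, 8, 168); (Pavilion, 50, 2, 86); (Pavilion, 50, 2, 131); (Theater, NULL, 2, 86); (Theater, NULL, 2, 131)

INNER JOIN keeps only pairs where the ON condition holds.
Matching on a.venue_id >= b.venue_id. A NULL in a compared column never satisfies the condition.
- venue_id=2: 2 matching b row(s), so 2 row(s) emitted.
- venue_id=2: 2 matching b row(s), so 2 row(s) emitted.
- venue_id=2: 2 matching b row(s), so 2 row(s) emitted.
- venue_id=NULL: no matching b row, dropped.
- venue_id=5: 2 matching b row(s), so 2 row(s) emitted.
- venue_id=8: 3 matching b row(s), so 3 row(s) emitted.
- venue_id=1: no matching b row, dropped.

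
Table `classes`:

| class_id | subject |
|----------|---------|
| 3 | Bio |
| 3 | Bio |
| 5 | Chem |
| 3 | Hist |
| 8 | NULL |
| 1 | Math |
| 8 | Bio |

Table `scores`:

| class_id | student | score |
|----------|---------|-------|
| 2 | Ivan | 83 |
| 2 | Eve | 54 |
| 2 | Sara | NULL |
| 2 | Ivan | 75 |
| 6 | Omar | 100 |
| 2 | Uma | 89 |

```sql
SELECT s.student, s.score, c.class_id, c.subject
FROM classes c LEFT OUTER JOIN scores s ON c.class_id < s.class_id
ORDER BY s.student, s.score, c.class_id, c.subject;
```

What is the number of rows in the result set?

12

LEFT JOIN keeps every row from `classes`; unmatched rows get NULL for `scores`'s columns.
Matching on c.class_id < s.class_id.
Matched pairs: 10; unmatched c rows kept: 2.
Total: 10 matched + 2 padded = 12 rows.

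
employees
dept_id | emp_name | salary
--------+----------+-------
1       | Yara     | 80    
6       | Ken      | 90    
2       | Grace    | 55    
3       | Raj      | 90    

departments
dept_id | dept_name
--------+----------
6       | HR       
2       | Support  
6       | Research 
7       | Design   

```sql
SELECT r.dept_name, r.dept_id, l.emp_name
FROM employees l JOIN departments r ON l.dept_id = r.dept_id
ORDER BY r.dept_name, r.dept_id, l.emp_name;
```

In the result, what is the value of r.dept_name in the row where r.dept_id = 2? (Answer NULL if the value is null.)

Support

INNER JOIN keeps only pairs where the ON condition holds.
Matching on l.dept_id = r.dept_id.
- l row (dept_id=1): no match → dropped.
- l row (dept_id=6): matches 2 r row(s) → 2 output row(s).
- l row (dept_id=2): matches 1 r row(s) → 1 output row(s).
- l row (dept_id=3): no match → dropped.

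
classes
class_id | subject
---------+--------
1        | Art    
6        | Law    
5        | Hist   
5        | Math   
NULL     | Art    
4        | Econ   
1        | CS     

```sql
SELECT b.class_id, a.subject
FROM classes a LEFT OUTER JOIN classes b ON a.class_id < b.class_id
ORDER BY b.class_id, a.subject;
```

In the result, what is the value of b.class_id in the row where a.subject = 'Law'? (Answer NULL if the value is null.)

LEFT JOIN keeps every row from `classes a`; unmatched rows get NULL for `classes b`'s columns.
Matching on a.class_id < b.class_id. A NULL in a compared column never satisfies the condition.
- a (class_id=1) pairs with 4 row(s) of b.
- a (class_id=6) has no partner → padded with NULL.
- a (class_id=5) pairs with 1 row(s) of b.
- a (class_id=5) pairs with 1 row(s) of b.
- a (class_id=NULL) has no partner → padded with NULL.
- a (class_id=4) pairs with 3 row(s) of b.
- a (class_id=1) pairs with 4 row(s) of b.

NULL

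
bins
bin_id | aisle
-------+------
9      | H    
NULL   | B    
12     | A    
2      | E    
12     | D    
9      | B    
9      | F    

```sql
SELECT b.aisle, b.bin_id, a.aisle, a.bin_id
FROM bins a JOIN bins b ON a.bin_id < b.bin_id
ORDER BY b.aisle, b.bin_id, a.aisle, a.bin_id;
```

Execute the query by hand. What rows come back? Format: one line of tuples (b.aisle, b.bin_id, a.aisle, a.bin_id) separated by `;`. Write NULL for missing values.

(A, 12, B, 9); (A, 12, E, 2); (A, 12, F, 9); (A, 12, H, 9); (B, 9, E, 2); (D, 12, B, 9); (D, 12, E, 2); (D, 12, F, 9); (D, 12, H, 9); (F, 9, E, 2); (H, 9, E, 2)

INNER JOIN keeps only pairs where the ON condition holds.
Matching on a.bin_id < b.bin_id. A NULL in a compared column never satisfies the condition.
- a row (bin_id=9): matches 2 b row(s) → 2 output row(s).
- a row (bin_id=NULL): no match → dropped.
- a row (bin_id=12): no match → dropped.
- a row (bin_id=2): matches 5 b row(s) → 5 output row(s).
- a row (bin_id=12): no match → dropped.
- a row (bin_id=9): matches 2 b row(s) → 2 output row(s).
- a row (bin_id=9): matches 2 b row(s) → 2 output row(s).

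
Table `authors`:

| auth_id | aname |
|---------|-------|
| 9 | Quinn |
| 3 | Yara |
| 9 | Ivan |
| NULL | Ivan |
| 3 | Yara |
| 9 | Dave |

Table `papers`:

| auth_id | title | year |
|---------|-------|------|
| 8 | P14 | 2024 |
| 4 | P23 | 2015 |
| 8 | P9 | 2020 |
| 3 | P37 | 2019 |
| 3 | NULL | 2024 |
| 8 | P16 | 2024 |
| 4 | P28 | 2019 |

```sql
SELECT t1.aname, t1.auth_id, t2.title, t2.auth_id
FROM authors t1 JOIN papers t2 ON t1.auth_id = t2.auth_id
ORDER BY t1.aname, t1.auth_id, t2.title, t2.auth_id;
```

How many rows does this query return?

INNER JOIN keeps only pairs where the ON condition holds.
Matching on t1.auth_id = t2.auth_id. A NULL in a compared column never satisfies the condition.
- t1 row (auth_id=9): no match → dropped.
- t1 row (auth_id=3): matches 2 t2 row(s) → 2 output row(s).
- t1 row (auth_id=9): no match → dropped.
- t1 row (auth_id=NULL): no match → dropped.
- t1 row (auth_id=3): matches 2 t2 row(s) → 2 output row(s).
- t1 row (auth_id=9): no match → dropped.
Total: 4 rows.

4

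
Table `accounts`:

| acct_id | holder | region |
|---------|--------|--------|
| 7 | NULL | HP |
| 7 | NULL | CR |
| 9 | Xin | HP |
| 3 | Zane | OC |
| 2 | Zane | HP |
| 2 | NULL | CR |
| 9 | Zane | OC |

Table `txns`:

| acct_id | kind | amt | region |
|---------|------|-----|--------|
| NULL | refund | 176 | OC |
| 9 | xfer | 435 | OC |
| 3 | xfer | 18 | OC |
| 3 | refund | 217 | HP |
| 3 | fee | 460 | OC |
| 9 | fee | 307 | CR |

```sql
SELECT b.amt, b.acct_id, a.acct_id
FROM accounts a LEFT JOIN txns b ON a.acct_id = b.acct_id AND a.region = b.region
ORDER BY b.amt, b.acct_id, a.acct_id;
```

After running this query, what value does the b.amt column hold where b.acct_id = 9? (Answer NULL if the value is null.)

435

LEFT JOIN keeps every row from `accounts`; unmatched rows get NULL for `txns`'s columns.
Matching on a.acct_id = b.acct_id AND a.region = b.region. A NULL in a compared column never satisfies the condition.
- a[0] acct_id=7, region=HP → no match; kept with NULLs on the b side.
- a[1] acct_id=7, region=CR → no match; kept with NULLs on the b side.
- a[2] acct_id=9, region=HP → no match; kept with NULLs on the b side.
- a[3] acct_id=3, region=OC → 2 match(es) in b → 2 row(s).
- a[4] acct_id=2, region=HP → no match; kept with NULLs on the b side.
- a[5] acct_id=2, region=CR → no match; kept with NULLs on the b side.
- a[6] acct_id=9, region=OC → 1 match(es) in b → 1 row(s).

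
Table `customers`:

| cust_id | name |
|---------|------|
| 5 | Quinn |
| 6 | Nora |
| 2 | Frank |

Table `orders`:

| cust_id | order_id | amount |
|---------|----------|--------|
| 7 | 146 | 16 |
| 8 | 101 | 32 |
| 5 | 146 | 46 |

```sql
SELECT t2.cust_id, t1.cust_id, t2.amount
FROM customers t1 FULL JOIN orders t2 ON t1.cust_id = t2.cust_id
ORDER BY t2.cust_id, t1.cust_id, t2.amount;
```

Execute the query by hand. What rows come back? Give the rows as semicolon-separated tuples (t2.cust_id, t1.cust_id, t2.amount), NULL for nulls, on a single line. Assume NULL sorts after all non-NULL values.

FULL OUTER JOIN keeps every row from both sides; unmatched rows get NULL for the other side's columns.
Matching on t1.cust_id = t2.cust_id.
- t1 row (cust_id=5): matches 1 t2 row(s) → 1 output row(s).
- t1 row (cust_id=6): no match → kept, t2 columns NULL.
- t1 row (cust_id=2): no match → kept, t2 columns NULL.
- plus 2 unmatched t2 row(s), each kept with NULL t1 columns.
After projecting and ordering:
t2.cust_id | t1.cust_id | t2.amount
5 | 5 | 46
7 | NULL | 16
8 | NULL | 32
NULL | 2 | NULL
NULL | 6 | NULL

(5, 5, 46); (7, NULL, 16); (8, NULL, 32); (NULL, 2, NULL); (NULL, 6, NULL)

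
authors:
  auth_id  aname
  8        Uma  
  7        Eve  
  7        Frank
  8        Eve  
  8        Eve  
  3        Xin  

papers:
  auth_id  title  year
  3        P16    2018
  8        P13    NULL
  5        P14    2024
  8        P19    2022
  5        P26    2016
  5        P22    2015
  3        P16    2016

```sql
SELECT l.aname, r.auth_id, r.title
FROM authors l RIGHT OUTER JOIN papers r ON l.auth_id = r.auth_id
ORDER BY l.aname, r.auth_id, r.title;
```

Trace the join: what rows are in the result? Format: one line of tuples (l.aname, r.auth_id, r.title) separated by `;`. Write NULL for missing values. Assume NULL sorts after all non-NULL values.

(Eve, 8, P13); (Eve, 8, P13); (Eve, 8, P19); (Eve, 8, P19); (Uma, 8, P13); (Uma, 8, P19); (Xin, 3, P16); (Xin, 3, P16); (NULL, 5, P14); (NULL, 5, P22); (NULL, 5, P26)

RIGHT JOIN keeps every row from `papers`; unmatched rows get NULL for `authors`'s columns.
Matching on l.auth_id = r.auth_id.
Matched pairs: 8; unmatched r rows kept: 3.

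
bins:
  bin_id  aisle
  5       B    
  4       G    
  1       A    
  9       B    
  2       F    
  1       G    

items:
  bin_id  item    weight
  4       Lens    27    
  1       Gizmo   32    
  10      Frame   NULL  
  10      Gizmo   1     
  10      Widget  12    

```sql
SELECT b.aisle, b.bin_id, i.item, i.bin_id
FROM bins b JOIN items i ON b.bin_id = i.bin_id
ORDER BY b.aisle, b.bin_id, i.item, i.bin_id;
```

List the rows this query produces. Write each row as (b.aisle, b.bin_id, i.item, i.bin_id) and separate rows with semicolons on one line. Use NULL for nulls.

INNER JOIN keeps only pairs where the ON condition holds.
Matching on b.bin_id = i.bin_id.
Matched pairs: 3.

(A, 1, Gizmo, 1); (G, 1, Gizmo, 1); (G, 4, Lens, 4)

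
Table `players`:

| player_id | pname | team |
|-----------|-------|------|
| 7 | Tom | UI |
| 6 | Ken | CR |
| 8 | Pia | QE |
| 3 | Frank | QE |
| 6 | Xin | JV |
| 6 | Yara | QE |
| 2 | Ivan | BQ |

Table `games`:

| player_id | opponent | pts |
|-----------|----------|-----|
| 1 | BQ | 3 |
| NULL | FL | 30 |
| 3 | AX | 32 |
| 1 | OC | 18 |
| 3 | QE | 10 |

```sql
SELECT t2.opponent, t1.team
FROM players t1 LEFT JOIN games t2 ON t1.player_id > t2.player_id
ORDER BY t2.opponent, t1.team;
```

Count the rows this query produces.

24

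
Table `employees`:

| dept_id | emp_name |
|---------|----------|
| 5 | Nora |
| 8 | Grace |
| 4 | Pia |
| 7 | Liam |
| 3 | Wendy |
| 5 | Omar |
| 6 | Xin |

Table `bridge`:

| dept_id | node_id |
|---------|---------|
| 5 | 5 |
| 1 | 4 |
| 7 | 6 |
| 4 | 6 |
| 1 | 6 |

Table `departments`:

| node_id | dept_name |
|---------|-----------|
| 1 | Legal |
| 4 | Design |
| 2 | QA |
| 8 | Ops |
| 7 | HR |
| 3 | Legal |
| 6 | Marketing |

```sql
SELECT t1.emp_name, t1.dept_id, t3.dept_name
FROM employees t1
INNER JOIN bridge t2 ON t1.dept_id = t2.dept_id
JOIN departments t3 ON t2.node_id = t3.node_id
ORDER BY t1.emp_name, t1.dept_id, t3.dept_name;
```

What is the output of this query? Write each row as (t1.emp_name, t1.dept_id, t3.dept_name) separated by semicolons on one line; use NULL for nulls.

(Liam, 7, Marketing); (Pia, 4, Marketing)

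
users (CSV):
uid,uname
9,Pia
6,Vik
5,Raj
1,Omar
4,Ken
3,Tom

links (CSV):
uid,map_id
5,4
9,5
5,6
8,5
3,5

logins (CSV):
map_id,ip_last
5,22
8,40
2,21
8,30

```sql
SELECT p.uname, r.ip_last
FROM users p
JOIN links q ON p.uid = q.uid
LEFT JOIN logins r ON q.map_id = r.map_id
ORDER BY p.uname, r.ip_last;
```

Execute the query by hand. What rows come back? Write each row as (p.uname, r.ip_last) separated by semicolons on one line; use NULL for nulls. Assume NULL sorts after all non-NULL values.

(Pia, 22); (Raj, NULL); (Raj, NULL); (Tom, 22)

Step 1 — p INNER JOIN q on uid → 4 row(s).
Then LEFT JOIN `logins r` on map_id: each of those 4 rows is kept; rows whose q.map_id has no match in r get NULL for r's columns.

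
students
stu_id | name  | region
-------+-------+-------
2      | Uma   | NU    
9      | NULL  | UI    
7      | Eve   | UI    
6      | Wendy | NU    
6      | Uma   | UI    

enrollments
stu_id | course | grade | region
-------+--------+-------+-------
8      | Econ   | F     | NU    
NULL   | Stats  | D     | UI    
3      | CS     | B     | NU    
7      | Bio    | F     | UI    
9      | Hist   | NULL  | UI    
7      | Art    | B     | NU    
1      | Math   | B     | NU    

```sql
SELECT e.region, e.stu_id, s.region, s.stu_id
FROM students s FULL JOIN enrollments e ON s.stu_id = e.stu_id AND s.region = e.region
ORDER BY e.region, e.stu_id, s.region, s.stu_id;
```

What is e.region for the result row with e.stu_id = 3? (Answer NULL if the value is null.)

NU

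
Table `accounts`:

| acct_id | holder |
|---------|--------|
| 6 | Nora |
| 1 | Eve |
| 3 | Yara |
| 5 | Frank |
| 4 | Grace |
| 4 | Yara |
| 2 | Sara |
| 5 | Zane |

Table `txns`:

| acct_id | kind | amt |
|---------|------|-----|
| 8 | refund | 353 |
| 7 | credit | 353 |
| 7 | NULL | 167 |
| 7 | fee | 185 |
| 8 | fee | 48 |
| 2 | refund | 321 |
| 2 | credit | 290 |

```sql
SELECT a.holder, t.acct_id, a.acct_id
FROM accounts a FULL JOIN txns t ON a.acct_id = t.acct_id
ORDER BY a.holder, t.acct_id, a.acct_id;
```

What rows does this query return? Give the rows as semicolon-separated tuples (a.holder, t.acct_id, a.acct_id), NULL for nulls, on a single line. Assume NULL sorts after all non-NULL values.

(Eve, NULL, 1); (Frank, NULL, 5); (Grace, NULL, 4); (Nora, NULL, 6); (Sara, 2, 2); (Sara, 2, 2); (Yara, NULL, 3); (Yara, NULL, 4); (Zane, NULL, 5); (NULL, 7, NULL); (NULL, 7, NULL); (NULL, 7, NULL); (NULL, 8, NULL); (NULL, 8, NULL)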